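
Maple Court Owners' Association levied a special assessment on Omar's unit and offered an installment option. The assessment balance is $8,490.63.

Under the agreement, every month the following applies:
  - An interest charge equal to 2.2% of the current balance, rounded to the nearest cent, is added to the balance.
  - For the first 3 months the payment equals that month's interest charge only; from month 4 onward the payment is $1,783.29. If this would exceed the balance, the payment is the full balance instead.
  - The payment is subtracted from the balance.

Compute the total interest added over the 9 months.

Month 1: opening $8,490.63; interest $186.79 → $8,677.42; payment $186.79; balance $8,490.63
Month 2: opening $8,490.63; interest $186.79 → $8,677.42; payment $186.79; balance $8,490.63
Month 3: opening $8,490.63; interest $186.79 → $8,677.42; payment $186.79; balance $8,490.63
Month 4: opening $8,490.63; interest $186.79 → $8,677.42; payment $1,783.29; balance $6,894.13
Month 5: opening $6,894.13; interest $151.67 → $7,045.80; payment $1,783.29; balance $5,262.51
Month 6: opening $5,262.51; interest $115.78 → $5,378.29; payment $1,783.29; balance $3,595.00
Month 7: opening $3,595.00; interest $79.09 → $3,674.09; payment $1,783.29; balance $1,890.80
Month 8: opening $1,890.80; interest $41.60 → $1,932.40; payment $1,783.29; balance $149.11
Month 9: opening $149.11; interest $3.28 → $152.39; payment $152.39; balance $0.00
Total interest: $186.79 + $186.79 + $186.79 + $186.79 + $151.67 + $115.78 + $79.09 + $41.60 + $3.28 = $1,138.58

$1,138.58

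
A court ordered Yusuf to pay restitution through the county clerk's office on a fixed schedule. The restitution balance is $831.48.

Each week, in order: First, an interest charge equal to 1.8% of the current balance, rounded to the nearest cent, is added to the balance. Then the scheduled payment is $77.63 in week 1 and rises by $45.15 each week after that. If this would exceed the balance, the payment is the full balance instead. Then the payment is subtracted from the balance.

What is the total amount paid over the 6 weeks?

$887.49

Week 1: $831.48 +$14.97 interest = $846.45; pay $77.63 → $768.82
Week 2: $768.82 +$13.84 interest = $782.66; pay $122.78 → $659.88
Week 3: $659.88 +$11.88 interest = $671.76; pay $167.93 → $503.83
Week 4: $503.83 +$9.07 interest = $512.90; pay $213.08 → $299.82
Week 5: $299.82 +$5.40 interest = $305.22; pay $258.23 → $46.99
Week 6: $46.99 +$0.85 interest = $47.84; pay $47.84 → $0.00
Total paid: $887.49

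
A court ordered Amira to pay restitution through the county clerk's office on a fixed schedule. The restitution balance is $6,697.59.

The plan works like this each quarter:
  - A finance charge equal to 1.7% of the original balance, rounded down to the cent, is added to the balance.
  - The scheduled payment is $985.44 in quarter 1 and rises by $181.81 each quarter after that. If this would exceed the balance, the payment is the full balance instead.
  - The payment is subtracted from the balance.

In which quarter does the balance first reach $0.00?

6

# | Opening | Interest | Payment | End bal
1 | $6,697.59 | $113.85 | $985.44 | $5,826.00
2 | $5,826.00 | $113.85 | $1,167.25 | $4,772.60
3 | $4,772.60 | $113.85 | $1,349.06 | $3,537.39
4 | $3,537.39 | $113.85 | $1,530.87 | $2,120.37
5 | $2,120.37 | $113.85 | $1,712.68 | $521.54
6 | $521.54 | $113.85 | $635.39 | $0.00
Balance reaches $0.00 in quarter 6.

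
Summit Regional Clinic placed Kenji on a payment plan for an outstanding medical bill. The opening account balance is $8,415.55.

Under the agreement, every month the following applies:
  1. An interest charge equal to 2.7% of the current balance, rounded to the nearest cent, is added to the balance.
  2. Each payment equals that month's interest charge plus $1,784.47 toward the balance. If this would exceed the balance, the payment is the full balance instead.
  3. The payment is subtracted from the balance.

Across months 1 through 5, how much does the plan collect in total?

$9,069.85

Month 1: opening $8,415.55; interest $227.22 → $8,642.77; payment $2,011.69; balance $6,631.08
Month 2: opening $6,631.08; interest $179.04 → $6,810.12; payment $1,963.51; balance $4,846.61
Month 3: opening $4,846.61; interest $130.86 → $4,977.47; payment $1,915.33; balance $3,062.14
Month 4: opening $3,062.14; interest $82.68 → $3,144.82; payment $1,867.15; balance $1,277.67
Month 5: opening $1,277.67; interest $34.50 → $1,312.17; payment $1,312.17; balance $0.00
Total paid: $9,069.85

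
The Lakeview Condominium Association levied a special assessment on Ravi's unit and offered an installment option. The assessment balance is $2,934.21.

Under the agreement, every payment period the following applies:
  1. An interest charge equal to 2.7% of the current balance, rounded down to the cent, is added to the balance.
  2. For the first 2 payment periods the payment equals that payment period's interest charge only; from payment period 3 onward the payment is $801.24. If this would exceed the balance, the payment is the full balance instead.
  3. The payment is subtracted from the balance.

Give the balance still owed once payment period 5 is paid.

$709.13

Payment period 1: opening $2,934.21; interest $79.22 → $3,013.43; payment $79.22; balance $2,934.21
Payment period 2: opening $2,934.21; interest $79.22 → $3,013.43; payment $79.22; balance $2,934.21
Payment period 3: opening $2,934.21; interest $79.22 → $3,013.43; payment $801.24; balance $2,212.19
Payment period 4: opening $2,212.19; interest $59.72 → $2,271.91; payment $801.24; balance $1,470.67
Payment period 5: opening $1,470.67; interest $39.70 → $1,510.37; payment $801.24; balance $709.13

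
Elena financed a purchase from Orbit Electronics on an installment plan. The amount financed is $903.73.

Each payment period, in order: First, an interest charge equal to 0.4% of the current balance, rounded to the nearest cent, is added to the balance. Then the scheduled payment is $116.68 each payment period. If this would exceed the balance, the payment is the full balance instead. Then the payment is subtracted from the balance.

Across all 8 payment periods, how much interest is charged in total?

Payment period 1: $903.73 +$3.61 interest = $907.34; pay $116.68 → $790.66
Payment period 2: $790.66 +$3.16 interest = $793.82; pay $116.68 → $677.14
Payment period 3: $677.14 +$2.71 interest = $679.85; pay $116.68 → $563.17
Payment period 4: $563.17 +$2.25 interest = $565.42; pay $116.68 → $448.74
Payment period 5: $448.74 +$1.79 interest = $450.53; pay $116.68 → $333.85
Payment period 6: $333.85 +$1.34 interest = $335.19; pay $116.68 → $218.51
Payment period 7: $218.51 +$0.87 interest = $219.38; pay $116.68 → $102.70
Payment period 8: $102.70 +$0.41 interest = $103.11; pay $103.11 → $0.00
Total interest: $3.61 + $3.16 + $2.71 + $2.25 + $1.79 + $1.34 + $0.87 + $0.41 = $16.14

$16.14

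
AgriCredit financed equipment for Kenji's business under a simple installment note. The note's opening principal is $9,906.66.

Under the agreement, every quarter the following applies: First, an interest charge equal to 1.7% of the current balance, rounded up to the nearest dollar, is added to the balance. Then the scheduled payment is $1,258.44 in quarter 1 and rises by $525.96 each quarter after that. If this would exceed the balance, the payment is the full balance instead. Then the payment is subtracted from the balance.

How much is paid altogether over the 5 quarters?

$10,472.66

Quarter 1: opening $9,906.66; interest $169.00 → $10,075.66; payment $1,258.44; balance $8,817.22
Quarter 2: opening $8,817.22; interest $150.00 → $8,967.22; payment $1,784.40; balance $7,182.82
Quarter 3: opening $7,182.82; interest $123.00 → $7,305.82; payment $2,310.36; balance $4,995.46
Quarter 4: opening $4,995.46; interest $85.00 → $5,080.46; payment $2,836.32; balance $2,244.14
Quarter 5: opening $2,244.14; interest $39.00 → $2,283.14; payment $2,283.14; balance $0.00
Total paid: $10,472.66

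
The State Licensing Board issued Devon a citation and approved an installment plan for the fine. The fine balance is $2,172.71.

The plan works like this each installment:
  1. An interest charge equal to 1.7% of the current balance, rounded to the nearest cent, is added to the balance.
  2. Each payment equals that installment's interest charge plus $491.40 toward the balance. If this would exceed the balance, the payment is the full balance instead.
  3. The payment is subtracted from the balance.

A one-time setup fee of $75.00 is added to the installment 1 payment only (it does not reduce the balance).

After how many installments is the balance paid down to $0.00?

Installment 1: opening $2,172.71; interest $36.94 → $2,209.65; payment $528.34 (+ $75.00 fee); balance $1,681.31
Installment 2: opening $1,681.31; interest $28.58 → $1,709.89; payment $519.98; balance $1,189.91
Installment 3: opening $1,189.91; interest $20.23 → $1,210.14; payment $511.63; balance $698.51
Installment 4: opening $698.51; interest $11.87 → $710.38; payment $503.27; balance $207.11
Installment 5: opening $207.11; interest $3.52 → $210.63; payment $210.63; balance $0.00
Balance reaches $0.00 in installment 5.

5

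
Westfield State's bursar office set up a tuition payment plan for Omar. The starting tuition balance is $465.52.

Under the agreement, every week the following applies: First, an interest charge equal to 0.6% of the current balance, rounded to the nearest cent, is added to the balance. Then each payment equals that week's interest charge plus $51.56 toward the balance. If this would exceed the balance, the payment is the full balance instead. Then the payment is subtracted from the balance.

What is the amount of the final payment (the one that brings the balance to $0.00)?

Week 1: $465.52 +$2.79 interest = $468.31; pay $54.35 → $413.96
Week 2: $413.96 +$2.48 interest = $416.44; pay $54.04 → $362.40
Week 3: $362.40 +$2.17 interest = $364.57; pay $53.73 → $310.84
Week 4: $310.84 +$1.87 interest = $312.71; pay $53.43 → $259.28
Week 5: $259.28 +$1.56 interest = $260.84; pay $53.12 → $207.72
Week 6: $207.72 +$1.25 interest = $208.97; pay $52.81 → $156.16
Week 7: $156.16 +$0.94 interest = $157.10; pay $52.50 → $104.60
Week 8: $104.60 +$0.63 interest = $105.23; pay $52.19 → $53.04
Week 9: $53.04 +$0.32 interest = $53.36; pay $51.88 → $1.48
Week 10: $1.48 +$0.01 interest = $1.49; pay $1.49 → $0.00

$1.49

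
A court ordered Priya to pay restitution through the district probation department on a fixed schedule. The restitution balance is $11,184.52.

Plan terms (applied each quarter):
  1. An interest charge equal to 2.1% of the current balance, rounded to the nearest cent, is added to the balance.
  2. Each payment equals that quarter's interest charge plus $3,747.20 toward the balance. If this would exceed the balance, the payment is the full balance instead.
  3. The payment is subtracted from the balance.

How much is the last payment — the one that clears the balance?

# | Opening | Interest | Payment | End bal
1 | $11,184.52 | $234.87 | $3,982.07 | $7,437.32
2 | $7,437.32 | $156.18 | $3,903.38 | $3,690.12
3 | $3,690.12 | $77.49 | $3,767.61 | $0.00

$3,767.61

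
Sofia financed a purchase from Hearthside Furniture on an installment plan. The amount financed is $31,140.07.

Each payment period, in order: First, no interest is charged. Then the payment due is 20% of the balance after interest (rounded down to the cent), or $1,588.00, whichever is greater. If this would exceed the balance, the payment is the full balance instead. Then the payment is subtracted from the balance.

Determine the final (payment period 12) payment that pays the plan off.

Payment period 1: opening $31,140.07; payment $6,228.01; balance $24,912.06
Payment period 2: opening $24,912.06; payment $4,982.41; balance $19,929.65
Payment period 3: opening $19,929.65; payment $3,985.93; balance $15,943.72
Payment period 4: opening $15,943.72; payment $3,188.74; balance $12,754.98
Payment period 5: opening $12,754.98; payment $2,550.99; balance $10,203.99
Payment period 6: opening $10,203.99; payment $2,040.79; balance $8,163.20
Payment period 7: opening $8,163.20; payment $1,632.64; balance $6,530.56
Payment period 8: opening $6,530.56; payment $1,588.00; balance $4,942.56
Payment period 9: opening $4,942.56; payment $1,588.00; balance $3,354.56
Payment period 10: opening $3,354.56; payment $1,588.00; balance $1,766.56
Payment period 11: opening $1,766.56; payment $1,588.00; balance $178.56
Payment period 12: opening $178.56; payment $178.56; balance $0.00

$178.56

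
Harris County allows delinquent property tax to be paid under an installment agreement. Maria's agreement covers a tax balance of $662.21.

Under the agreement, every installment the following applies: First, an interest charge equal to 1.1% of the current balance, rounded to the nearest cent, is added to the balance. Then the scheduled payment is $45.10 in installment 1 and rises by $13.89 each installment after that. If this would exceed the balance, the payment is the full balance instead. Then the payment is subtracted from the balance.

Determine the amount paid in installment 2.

Installment 1: $662.21 +$7.28 interest = $669.49; pay $45.10 → $624.39
Installment 2: $624.39 +$6.87 interest = $631.26; pay $58.99 → $572.27

$58.99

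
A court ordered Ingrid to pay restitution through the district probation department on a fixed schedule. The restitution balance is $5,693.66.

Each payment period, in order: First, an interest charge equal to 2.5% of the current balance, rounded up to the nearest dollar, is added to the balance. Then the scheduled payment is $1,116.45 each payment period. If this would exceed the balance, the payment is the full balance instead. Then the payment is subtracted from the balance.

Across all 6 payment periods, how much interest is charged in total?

Payment period 1: $5,693.66 +$143.00 interest = $5,836.66; pay $1,116.45 → $4,720.21
Payment period 2: $4,720.21 +$119.00 interest = $4,839.21; pay $1,116.45 → $3,722.76
Payment period 3: $3,722.76 +$94.00 interest = $3,816.76; pay $1,116.45 → $2,700.31
Payment period 4: $2,700.31 +$68.00 interest = $2,768.31; pay $1,116.45 → $1,651.86
Payment period 5: $1,651.86 +$42.00 interest = $1,693.86; pay $1,116.45 → $577.41
Payment period 6: $577.41 +$15.00 interest = $592.41; pay $592.41 → $0.00
Total interest: $143.00 + $119.00 + $94.00 + $68.00 + $42.00 + $15.00 = $481.00

$481.00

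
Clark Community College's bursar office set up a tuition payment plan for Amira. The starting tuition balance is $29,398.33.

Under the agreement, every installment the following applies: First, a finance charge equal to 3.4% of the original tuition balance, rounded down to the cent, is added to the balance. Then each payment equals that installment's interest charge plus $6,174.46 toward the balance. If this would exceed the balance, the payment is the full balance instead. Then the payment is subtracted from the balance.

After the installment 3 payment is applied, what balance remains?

$10,874.95

Installment 1: opening $29,398.33; interest $999.54 → $30,397.87; payment $7,174.00; balance $23,223.87
Installment 2: opening $23,223.87; interest $999.54 → $24,223.41; payment $7,174.00; balance $17,049.41
Installment 3: opening $17,049.41; interest $999.54 → $18,048.95; payment $7,174.00; balance $10,874.95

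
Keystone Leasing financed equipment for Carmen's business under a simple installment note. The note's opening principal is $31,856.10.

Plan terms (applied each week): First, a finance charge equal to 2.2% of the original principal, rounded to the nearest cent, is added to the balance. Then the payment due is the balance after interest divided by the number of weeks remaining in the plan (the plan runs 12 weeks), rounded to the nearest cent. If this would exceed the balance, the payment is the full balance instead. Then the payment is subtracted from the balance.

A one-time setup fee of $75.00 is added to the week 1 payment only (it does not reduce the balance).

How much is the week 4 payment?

$2,924.74

Week 1: $31,856.10 +$700.83 interest = $32,556.93; pay $2,713.08 (+ $75.00 fee) → $29,843.85
Week 2: $29,843.85 +$700.83 interest = $30,544.68; pay $2,776.79 → $27,767.89
Week 3: $27,767.89 +$700.83 interest = $28,468.72; pay $2,846.87 → $25,621.85
Week 4: $25,621.85 +$700.83 interest = $26,322.68; pay $2,924.74 → $23,397.94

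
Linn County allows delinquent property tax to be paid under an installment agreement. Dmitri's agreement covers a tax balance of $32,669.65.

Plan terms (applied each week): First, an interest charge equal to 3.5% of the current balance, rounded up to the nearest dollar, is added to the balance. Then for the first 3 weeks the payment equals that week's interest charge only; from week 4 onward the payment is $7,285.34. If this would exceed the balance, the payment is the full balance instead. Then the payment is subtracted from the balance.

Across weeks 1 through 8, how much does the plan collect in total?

$39,595.65

Week 1: $32,669.65 +$1,144.00 interest = $33,813.65; pay $1,144.00 → $32,669.65
Week 2: $32,669.65 +$1,144.00 interest = $33,813.65; pay $1,144.00 → $32,669.65
Week 3: $32,669.65 +$1,144.00 interest = $33,813.65; pay $1,144.00 → $32,669.65
Week 4: $32,669.65 +$1,144.00 interest = $33,813.65; pay $7,285.34 → $26,528.31
Week 5: $26,528.31 +$929.00 interest = $27,457.31; pay $7,285.34 → $20,171.97
Week 6: $20,171.97 +$707.00 interest = $20,878.97; pay $7,285.34 → $13,593.63
Week 7: $13,593.63 +$476.00 interest = $14,069.63; pay $7,285.34 → $6,784.29
Week 8: $6,784.29 +$238.00 interest = $7,022.29; pay $7,022.29 → $0.00
Total paid: $39,595.65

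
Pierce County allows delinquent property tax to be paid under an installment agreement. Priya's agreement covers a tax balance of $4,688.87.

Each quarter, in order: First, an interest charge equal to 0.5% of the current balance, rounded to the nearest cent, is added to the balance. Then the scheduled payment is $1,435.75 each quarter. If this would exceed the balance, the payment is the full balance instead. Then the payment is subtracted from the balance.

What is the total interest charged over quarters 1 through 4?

$51.26

Quarter 1: opening $4,688.87; interest $23.44 → $4,712.31; payment $1,435.75; balance $3,276.56
Quarter 2: opening $3,276.56; interest $16.38 → $3,292.94; payment $1,435.75; balance $1,857.19
Quarter 3: opening $1,857.19; interest $9.29 → $1,866.48; payment $1,435.75; balance $430.73
Quarter 4: opening $430.73; interest $2.15 → $432.88; payment $432.88; balance $0.00
Total interest: $23.44 + $16.38 + $9.29 + $2.15 = $51.26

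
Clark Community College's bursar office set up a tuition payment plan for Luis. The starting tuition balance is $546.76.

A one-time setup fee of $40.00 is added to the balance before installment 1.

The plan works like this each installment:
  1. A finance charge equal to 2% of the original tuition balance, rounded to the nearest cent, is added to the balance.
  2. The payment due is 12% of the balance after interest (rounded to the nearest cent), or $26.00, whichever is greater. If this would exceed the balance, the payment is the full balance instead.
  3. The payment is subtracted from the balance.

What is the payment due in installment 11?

# | Opening | Interest | Payment | End bal
1 | $586.76 | $10.94 | $71.72 | $525.98
2 | $525.98 | $10.94 | $64.43 | $472.49
3 | $472.49 | $10.94 | $58.01 | $425.42
4 | $425.42 | $10.94 | $52.36 | $384.00
5 | $384.00 | $10.94 | $47.39 | $347.55
6 | $347.55 | $10.94 | $43.02 | $315.47
7 | $315.47 | $10.94 | $39.17 | $287.24
8 | $287.24 | $10.94 | $35.78 | $262.40
9 | $262.40 | $10.94 | $32.80 | $240.54
10 | $240.54 | $10.94 | $30.18 | $221.30
11 | $221.30 | $10.94 | $27.87 | $204.37

$27.87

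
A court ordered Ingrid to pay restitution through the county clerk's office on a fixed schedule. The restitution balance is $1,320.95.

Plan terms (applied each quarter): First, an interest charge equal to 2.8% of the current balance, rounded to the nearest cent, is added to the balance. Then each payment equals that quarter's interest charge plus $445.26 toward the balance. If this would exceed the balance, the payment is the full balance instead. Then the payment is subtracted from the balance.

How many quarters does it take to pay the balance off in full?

3

Quarter 1: $1,320.95 +$36.99 interest = $1,357.94; pay $482.25 → $875.69
Quarter 2: $875.69 +$24.52 interest = $900.21; pay $469.78 → $430.43
Quarter 3: $430.43 +$12.05 interest = $442.48; pay $442.48 → $0.00
Balance reaches $0.00 in quarter 3.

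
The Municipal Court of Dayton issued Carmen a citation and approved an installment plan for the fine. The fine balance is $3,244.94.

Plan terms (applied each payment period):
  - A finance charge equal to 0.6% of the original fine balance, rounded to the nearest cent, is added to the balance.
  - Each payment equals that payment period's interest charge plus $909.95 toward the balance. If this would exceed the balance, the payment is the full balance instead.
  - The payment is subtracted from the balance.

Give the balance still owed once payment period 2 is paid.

$1,425.04

Payment period 1: opening $3,244.94; interest $19.47 → $3,264.41; payment $929.42; balance $2,334.99
Payment period 2: opening $2,334.99; interest $19.47 → $2,354.46; payment $929.42; balance $1,425.04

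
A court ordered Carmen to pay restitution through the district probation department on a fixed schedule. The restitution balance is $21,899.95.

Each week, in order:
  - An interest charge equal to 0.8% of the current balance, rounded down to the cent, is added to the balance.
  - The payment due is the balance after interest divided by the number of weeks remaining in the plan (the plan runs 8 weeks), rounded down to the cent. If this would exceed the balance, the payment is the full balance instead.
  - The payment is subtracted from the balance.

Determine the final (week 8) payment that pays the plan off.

Week 1: opening $21,899.95; interest $175.19 → $22,075.14; payment $2,759.39; balance $19,315.75
Week 2: opening $19,315.75; interest $154.52 → $19,470.27; payment $2,781.46; balance $16,688.81
Week 3: opening $16,688.81; interest $133.51 → $16,822.32; payment $2,803.72; balance $14,018.60
Week 4: opening $14,018.60; interest $112.14 → $14,130.74; payment $2,826.14; balance $11,304.60
Week 5: opening $11,304.60; interest $90.43 → $11,395.03; payment $2,848.75; balance $8,546.28
Week 6: opening $8,546.28; interest $68.37 → $8,614.65; payment $2,871.55; balance $5,743.10
Week 7: opening $5,743.10; interest $45.94 → $5,789.04; payment $2,894.52; balance $2,894.52
Week 8: opening $2,894.52; interest $23.15 → $2,917.67; payment $2,917.67; balance $0.00

$2,917.67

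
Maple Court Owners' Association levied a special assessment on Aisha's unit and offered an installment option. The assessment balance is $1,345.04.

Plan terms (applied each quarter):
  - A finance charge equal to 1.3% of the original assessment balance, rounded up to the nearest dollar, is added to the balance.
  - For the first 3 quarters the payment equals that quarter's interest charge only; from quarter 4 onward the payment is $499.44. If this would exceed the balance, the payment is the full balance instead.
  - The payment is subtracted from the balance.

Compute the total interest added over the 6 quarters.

Quarter 1: opening $1,345.04; interest $18.00 → $1,363.04; payment $18.00; balance $1,345.04
Quarter 2: opening $1,345.04; interest $18.00 → $1,363.04; payment $18.00; balance $1,345.04
Quarter 3: opening $1,345.04; interest $18.00 → $1,363.04; payment $18.00; balance $1,345.04
Quarter 4: opening $1,345.04; interest $18.00 → $1,363.04; payment $499.44; balance $863.60
Quarter 5: opening $863.60; interest $18.00 → $881.60; payment $499.44; balance $382.16
Quarter 6: opening $382.16; interest $18.00 → $400.16; payment $400.16; balance $0.00
Total interest: $18.00 + $18.00 + $18.00 + $18.00 + $18.00 + $18.00 = $108.00

$108.00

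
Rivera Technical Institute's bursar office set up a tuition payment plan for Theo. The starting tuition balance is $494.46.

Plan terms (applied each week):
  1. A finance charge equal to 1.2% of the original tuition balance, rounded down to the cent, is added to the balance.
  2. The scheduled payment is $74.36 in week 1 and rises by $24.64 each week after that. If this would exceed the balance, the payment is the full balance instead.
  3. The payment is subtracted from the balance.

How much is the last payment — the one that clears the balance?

$78.83

Week 1: opening $494.46; interest $5.93 → $500.39; payment $74.36; balance $426.03
Week 2: opening $426.03; interest $5.93 → $431.96; payment $99.00; balance $332.96
Week 3: opening $332.96; interest $5.93 → $338.89; payment $123.64; balance $215.25
Week 4: opening $215.25; interest $5.93 → $221.18; payment $148.28; balance $72.90
Week 5: opening $72.90; interest $5.93 → $78.83; payment $78.83; balance $0.00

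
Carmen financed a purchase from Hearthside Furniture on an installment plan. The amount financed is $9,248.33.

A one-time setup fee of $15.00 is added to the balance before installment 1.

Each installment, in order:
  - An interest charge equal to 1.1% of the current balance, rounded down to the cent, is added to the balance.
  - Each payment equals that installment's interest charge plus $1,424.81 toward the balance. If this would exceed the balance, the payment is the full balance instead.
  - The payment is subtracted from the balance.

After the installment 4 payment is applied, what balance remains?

$3,564.09

Installment 1: opening $9,263.33; interest $101.89 → $9,365.22; payment $1,526.70; balance $7,838.52
Installment 2: opening $7,838.52; interest $86.22 → $7,924.74; payment $1,511.03; balance $6,413.71
Installment 3: opening $6,413.71; interest $70.55 → $6,484.26; payment $1,495.36; balance $4,988.90
Installment 4: opening $4,988.90; interest $54.87 → $5,043.77; payment $1,479.68; balance $3,564.09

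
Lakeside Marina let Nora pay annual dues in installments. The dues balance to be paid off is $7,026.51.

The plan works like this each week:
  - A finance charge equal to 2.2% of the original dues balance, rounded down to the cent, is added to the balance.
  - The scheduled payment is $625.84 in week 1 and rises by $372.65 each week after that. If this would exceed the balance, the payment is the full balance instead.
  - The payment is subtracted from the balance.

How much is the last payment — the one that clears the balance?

$1,098.29

# | Opening | Interest | Payment | End bal
1 | $7,026.51 | $154.58 | $625.84 | $6,555.25
2 | $6,555.25 | $154.58 | $998.49 | $5,711.34
3 | $5,711.34 | $154.58 | $1,371.14 | $4,494.78
4 | $4,494.78 | $154.58 | $1,743.79 | $2,905.57
5 | $2,905.57 | $154.58 | $2,116.44 | $943.71
6 | $943.71 | $154.58 | $1,098.29 | $0.00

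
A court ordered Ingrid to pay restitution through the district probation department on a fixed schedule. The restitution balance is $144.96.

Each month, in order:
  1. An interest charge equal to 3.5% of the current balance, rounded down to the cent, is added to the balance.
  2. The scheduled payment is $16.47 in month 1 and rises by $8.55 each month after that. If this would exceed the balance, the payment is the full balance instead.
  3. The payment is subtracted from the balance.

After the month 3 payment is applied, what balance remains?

$83.60

# | Opening | Interest | Payment | End bal
1 | $144.96 | $5.07 | $16.47 | $133.56
2 | $133.56 | $4.67 | $25.02 | $113.21
3 | $113.21 | $3.96 | $33.57 | $83.60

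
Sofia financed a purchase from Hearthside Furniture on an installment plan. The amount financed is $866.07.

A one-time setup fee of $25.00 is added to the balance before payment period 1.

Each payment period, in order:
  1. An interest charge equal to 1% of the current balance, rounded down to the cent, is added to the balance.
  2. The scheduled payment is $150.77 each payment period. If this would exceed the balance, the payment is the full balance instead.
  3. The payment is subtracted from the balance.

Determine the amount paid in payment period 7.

$18.51

Payment period 1: $891.07 +$8.91 interest = $899.98; pay $150.77 → $749.21
Payment period 2: $749.21 +$7.49 interest = $756.70; pay $150.77 → $605.93
Payment period 3: $605.93 +$6.05 interest = $611.98; pay $150.77 → $461.21
Payment period 4: $461.21 +$4.61 interest = $465.82; pay $150.77 → $315.05
Payment period 5: $315.05 +$3.15 interest = $318.20; pay $150.77 → $167.43
Payment period 6: $167.43 +$1.67 interest = $169.10; pay $150.77 → $18.33
Payment period 7: $18.33 +$0.18 interest = $18.51; pay $18.51 → $0.00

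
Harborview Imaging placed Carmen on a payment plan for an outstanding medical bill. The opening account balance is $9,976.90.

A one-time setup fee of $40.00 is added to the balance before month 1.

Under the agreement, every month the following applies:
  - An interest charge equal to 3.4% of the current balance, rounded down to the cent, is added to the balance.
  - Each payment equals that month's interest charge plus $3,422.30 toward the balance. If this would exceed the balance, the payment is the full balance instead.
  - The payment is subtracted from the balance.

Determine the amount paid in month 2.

$3,646.51

# | Opening | Interest | Payment | End bal
1 | $10,016.90 | $340.57 | $3,762.87 | $6,594.60
2 | $6,594.60 | $224.21 | $3,646.51 | $3,172.30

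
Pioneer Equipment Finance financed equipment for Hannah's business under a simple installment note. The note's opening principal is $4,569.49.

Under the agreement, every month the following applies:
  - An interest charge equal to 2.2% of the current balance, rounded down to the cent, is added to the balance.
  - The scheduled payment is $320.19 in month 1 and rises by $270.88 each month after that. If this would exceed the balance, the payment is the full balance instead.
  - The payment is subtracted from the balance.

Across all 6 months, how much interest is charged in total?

Month 1: $4,569.49 +$100.52 interest = $4,670.01; pay $320.19 → $4,349.82
Month 2: $4,349.82 +$95.69 interest = $4,445.51; pay $591.07 → $3,854.44
Month 3: $3,854.44 +$84.79 interest = $3,939.23; pay $861.95 → $3,077.28
Month 4: $3,077.28 +$67.70 interest = $3,144.98; pay $1,132.83 → $2,012.15
Month 5: $2,012.15 +$44.26 interest = $2,056.41; pay $1,403.71 → $652.70
Month 6: $652.70 +$14.35 interest = $667.05; pay $667.05 → $0.00
Total interest: $100.52 + $95.69 + $84.79 + $67.70 + $44.26 + $14.35 = $407.31

$407.31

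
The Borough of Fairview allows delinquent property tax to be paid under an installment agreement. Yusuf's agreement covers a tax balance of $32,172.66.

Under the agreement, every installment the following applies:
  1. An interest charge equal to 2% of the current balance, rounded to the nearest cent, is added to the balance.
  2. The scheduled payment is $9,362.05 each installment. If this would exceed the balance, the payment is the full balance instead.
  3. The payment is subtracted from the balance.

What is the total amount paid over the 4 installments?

$33,686.22

Installment 1: $32,172.66 +$643.45 interest = $32,816.11; pay $9,362.05 → $23,454.06
Installment 2: $23,454.06 +$469.08 interest = $23,923.14; pay $9,362.05 → $14,561.09
Installment 3: $14,561.09 +$291.22 interest = $14,852.31; pay $9,362.05 → $5,490.26
Installment 4: $5,490.26 +$109.81 interest = $5,600.07; pay $5,600.07 → $0.00
Total paid: $33,686.22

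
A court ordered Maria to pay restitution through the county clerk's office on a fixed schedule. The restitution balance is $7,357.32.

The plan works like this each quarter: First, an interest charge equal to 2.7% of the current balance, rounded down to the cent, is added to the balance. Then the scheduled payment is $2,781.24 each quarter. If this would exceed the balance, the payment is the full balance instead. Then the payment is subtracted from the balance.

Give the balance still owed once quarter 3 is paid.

$0.00

Quarter 1: opening $7,357.32; interest $198.64 → $7,555.96; payment $2,781.24; balance $4,774.72
Quarter 2: opening $4,774.72; interest $128.91 → $4,903.63; payment $2,781.24; balance $2,122.39
Quarter 3: opening $2,122.39; interest $57.30 → $2,179.69; payment $2,179.69; balance $0.00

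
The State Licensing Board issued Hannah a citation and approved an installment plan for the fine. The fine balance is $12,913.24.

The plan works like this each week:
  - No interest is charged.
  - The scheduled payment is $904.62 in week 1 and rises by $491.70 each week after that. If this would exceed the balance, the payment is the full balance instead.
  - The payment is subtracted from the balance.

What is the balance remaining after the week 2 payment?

Week 1: opening $12,913.24; payment $904.62; balance $12,008.62
Week 2: opening $12,008.62; payment $1,396.32; balance $10,612.30

$10,612.30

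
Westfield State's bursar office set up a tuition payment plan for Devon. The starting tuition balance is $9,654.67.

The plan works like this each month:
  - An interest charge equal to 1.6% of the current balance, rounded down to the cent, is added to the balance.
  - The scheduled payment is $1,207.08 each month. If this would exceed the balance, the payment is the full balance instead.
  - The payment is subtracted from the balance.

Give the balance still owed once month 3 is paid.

# | Opening | Interest | Payment | End bal
1 | $9,654.67 | $154.47 | $1,207.08 | $8,602.06
2 | $8,602.06 | $137.63 | $1,207.08 | $7,532.61
3 | $7,532.61 | $120.52 | $1,207.08 | $6,446.05

$6,446.05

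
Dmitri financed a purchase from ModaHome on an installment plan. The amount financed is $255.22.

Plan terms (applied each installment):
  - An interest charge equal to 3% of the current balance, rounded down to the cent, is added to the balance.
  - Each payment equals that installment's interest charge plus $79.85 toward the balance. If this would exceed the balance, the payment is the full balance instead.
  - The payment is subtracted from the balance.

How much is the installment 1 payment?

$87.50

Installment 1: opening $255.22; interest $7.65 → $262.87; payment $87.50; balance $175.37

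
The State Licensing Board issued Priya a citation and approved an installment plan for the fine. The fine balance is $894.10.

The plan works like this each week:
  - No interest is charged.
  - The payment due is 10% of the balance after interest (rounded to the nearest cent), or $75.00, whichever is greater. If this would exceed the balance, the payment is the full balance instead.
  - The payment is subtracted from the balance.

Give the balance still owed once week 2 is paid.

$724.22

Week 1: opening $894.10; payment $89.41; balance $804.69
Week 2: opening $804.69; payment $80.47; balance $724.22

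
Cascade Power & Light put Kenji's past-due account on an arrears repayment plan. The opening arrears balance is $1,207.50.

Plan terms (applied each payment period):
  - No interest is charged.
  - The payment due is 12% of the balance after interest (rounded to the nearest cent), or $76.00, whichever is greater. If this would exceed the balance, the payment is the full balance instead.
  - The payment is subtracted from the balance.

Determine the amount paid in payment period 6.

$76.47

Payment period 1: $1,207.50 − $144.90 → $1,062.60
Payment period 2: $1,062.60 − $127.51 → $935.09
Payment period 3: $935.09 − $112.21 → $822.88
Payment period 4: $822.88 − $98.75 → $724.13
Payment period 5: $724.13 − $86.90 → $637.23
Payment period 6: $637.23 − $76.47 → $560.76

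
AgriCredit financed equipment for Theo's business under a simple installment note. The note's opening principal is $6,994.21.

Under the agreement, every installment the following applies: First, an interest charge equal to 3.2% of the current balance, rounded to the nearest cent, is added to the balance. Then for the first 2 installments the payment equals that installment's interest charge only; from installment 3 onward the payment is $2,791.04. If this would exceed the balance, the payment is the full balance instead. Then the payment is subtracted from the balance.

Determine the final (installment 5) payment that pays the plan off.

# | Opening | Interest | Payment | End bal
1 | $6,994.21 | $223.81 | $223.81 | $6,994.21
2 | $6,994.21 | $223.81 | $223.81 | $6,994.21
3 | $6,994.21 | $223.81 | $2,791.04 | $4,426.98
4 | $4,426.98 | $141.66 | $2,791.04 | $1,777.60
5 | $1,777.60 | $56.88 | $1,834.48 | $0.00

$1,834.48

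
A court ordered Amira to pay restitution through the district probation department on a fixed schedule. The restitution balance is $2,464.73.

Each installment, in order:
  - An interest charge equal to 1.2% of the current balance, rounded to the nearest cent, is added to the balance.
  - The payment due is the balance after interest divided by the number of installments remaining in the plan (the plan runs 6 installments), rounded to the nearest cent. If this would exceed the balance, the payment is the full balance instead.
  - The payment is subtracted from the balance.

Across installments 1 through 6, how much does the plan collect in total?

$2,570.34

Installment 1: opening $2,464.73; interest $29.58 → $2,494.31; payment $415.72; balance $2,078.59
Installment 2: opening $2,078.59; interest $24.94 → $2,103.53; payment $420.71; balance $1,682.82
Installment 3: opening $1,682.82; interest $20.19 → $1,703.01; payment $425.75; balance $1,277.26
Installment 4: opening $1,277.26; interest $15.33 → $1,292.59; payment $430.86; balance $861.73
Installment 5: opening $861.73; interest $10.34 → $872.07; payment $436.04; balance $436.03
Installment 6: opening $436.03; interest $5.23 → $441.26; payment $441.26; balance $0.00
Total paid: $2,570.34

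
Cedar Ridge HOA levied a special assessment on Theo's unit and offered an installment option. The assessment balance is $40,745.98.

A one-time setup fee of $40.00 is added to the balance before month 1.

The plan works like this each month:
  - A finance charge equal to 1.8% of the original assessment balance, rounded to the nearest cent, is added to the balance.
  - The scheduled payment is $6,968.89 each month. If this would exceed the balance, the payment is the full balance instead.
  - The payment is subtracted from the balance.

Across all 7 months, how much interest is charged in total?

$5,134.01

# | Opening | Interest | Payment | End bal
1 | $40,785.98 | $733.43 | $6,968.89 | $34,550.52
2 | $34,550.52 | $733.43 | $6,968.89 | $28,315.06
3 | $28,315.06 | $733.43 | $6,968.89 | $22,079.60
4 | $22,079.60 | $733.43 | $6,968.89 | $15,844.14
5 | $15,844.14 | $733.43 | $6,968.89 | $9,608.68
6 | $9,608.68 | $733.43 | $6,968.89 | $3,373.22
7 | $3,373.22 | $733.43 | $4,106.65 | $0.00
Total interest: $733.43 + $733.43 + $733.43 + $733.43 + $733.43 + $733.43 + $733.43 = $5,134.01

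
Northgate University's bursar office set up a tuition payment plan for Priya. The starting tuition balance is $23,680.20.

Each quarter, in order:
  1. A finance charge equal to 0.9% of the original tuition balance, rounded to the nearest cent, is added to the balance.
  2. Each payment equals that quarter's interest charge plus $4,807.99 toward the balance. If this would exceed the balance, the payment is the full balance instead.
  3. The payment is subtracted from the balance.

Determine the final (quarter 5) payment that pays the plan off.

$4,661.36

Quarter 1: opening $23,680.20; interest $213.12 → $23,893.32; payment $5,021.11; balance $18,872.21
Quarter 2: opening $18,872.21; interest $213.12 → $19,085.33; payment $5,021.11; balance $14,064.22
Quarter 3: opening $14,064.22; interest $213.12 → $14,277.34; payment $5,021.11; balance $9,256.23
Quarter 4: opening $9,256.23; interest $213.12 → $9,469.35; payment $5,021.11; balance $4,448.24
Quarter 5: opening $4,448.24; interest $213.12 → $4,661.36; payment $4,661.36; balance $0.00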